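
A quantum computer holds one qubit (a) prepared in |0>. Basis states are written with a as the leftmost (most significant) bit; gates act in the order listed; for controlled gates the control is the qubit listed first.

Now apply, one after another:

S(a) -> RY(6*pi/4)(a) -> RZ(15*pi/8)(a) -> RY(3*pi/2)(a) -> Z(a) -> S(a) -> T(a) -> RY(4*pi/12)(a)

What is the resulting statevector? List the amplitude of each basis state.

The resulting statevector has amplitude sqrt(3)*exp(-15*I*pi/16)/4 - sqrt(3)*exp(15*I*pi/16)/4 - I*exp(-11*I*pi/16)/4 - I*exp(-13*I*pi/16)/4 on |0>, sqrt(3)*I*exp(-13*I*pi/16)/4 + sqrt(3)*I*exp(-11*I*pi/16)/4 + exp(-15*I*pi/16)/4 - exp(15*I*pi/16)/4 on |1>.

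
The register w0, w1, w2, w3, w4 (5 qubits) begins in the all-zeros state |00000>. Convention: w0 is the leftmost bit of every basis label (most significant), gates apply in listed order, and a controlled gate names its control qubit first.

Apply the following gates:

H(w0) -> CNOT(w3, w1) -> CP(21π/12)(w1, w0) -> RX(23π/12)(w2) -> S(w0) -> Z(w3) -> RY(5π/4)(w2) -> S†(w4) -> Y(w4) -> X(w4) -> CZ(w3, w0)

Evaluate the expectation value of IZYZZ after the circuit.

In the final state, IZYZZ has expectation -sqrt(2)/4 + sqrt(6)/4.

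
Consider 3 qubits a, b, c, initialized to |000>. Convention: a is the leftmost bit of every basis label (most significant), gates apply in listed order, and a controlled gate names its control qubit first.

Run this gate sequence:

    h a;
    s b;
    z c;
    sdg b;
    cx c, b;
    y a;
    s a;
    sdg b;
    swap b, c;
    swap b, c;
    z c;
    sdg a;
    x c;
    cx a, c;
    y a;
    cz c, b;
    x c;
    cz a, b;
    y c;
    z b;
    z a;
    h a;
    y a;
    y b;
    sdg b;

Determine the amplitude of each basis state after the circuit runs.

After the circuit, the state carries amplitude 0 on |000>, 0 on |001>, -1/2 on |010>, 1/2 on |011>, 0 on |100>, 0 on |101>, 1/2 on |110>, 1/2 on |111>.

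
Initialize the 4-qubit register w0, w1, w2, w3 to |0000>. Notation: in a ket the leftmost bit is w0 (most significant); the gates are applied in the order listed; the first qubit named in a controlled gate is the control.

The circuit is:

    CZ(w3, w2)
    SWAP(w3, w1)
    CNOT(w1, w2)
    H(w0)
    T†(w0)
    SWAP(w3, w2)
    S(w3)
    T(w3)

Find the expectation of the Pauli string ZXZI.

The expectation value of ZXZI is 0.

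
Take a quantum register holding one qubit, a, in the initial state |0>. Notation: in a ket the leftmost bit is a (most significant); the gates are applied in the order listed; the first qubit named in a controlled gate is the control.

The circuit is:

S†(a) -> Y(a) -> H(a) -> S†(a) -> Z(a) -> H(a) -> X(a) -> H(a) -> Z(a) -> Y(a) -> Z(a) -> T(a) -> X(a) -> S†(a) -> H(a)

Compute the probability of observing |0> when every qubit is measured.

A full measurement returns |0> with probability 1/2 - sqrt(2)/4. Key observation: the block from step 6 through step 9 cancels to the identity and can be dropped.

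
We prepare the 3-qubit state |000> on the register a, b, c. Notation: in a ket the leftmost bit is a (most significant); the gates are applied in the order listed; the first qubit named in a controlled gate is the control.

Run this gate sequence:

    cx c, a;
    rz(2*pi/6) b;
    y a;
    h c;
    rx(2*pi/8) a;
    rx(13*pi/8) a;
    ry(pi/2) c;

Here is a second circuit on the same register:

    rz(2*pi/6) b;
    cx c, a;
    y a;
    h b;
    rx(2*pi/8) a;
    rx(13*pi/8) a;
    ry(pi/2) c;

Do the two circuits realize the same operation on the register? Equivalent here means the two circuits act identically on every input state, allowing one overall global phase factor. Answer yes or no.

No: there is an input state on which the two circuits produce genuinely different outputs (not merely differing by a phase).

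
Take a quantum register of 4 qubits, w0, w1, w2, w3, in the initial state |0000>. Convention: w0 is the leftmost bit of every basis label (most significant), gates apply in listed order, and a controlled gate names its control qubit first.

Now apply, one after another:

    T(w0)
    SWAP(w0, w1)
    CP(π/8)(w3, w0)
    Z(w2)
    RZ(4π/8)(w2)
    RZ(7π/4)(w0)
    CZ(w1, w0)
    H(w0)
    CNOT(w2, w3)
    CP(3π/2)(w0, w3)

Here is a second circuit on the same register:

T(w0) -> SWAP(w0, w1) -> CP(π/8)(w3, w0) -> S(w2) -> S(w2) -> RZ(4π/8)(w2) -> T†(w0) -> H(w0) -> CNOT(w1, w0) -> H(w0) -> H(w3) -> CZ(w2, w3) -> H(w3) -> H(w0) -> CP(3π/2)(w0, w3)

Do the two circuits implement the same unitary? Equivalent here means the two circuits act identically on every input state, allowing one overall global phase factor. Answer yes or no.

Yes: on every input state the two circuits agree up to one overall phase factor.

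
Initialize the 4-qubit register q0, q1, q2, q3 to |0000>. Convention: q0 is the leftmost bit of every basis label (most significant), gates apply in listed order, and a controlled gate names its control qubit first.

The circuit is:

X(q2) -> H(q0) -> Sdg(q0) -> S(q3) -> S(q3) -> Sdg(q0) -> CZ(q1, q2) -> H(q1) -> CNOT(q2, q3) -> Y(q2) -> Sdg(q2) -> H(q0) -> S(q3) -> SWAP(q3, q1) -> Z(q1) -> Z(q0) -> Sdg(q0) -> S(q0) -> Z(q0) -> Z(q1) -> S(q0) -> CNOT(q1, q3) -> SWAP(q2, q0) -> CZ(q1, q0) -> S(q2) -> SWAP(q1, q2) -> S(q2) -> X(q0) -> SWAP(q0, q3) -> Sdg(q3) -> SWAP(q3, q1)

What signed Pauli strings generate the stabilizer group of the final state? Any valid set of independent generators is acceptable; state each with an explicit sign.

The final state is stabilized by the group generated by +XIII, -IZII, -IIZI, -IIIZ; other independent generating sets are equally valid. Key observation: the block from step 15 through step 20 cancels to the identity and can be dropped.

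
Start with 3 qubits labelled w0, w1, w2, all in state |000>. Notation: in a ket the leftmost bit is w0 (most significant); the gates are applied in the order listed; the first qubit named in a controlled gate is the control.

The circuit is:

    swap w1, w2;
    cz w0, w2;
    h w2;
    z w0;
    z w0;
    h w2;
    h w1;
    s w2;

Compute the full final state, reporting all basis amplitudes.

After the circuit, the state carries amplitude sqrt(2)/2 on |000>, sqrt(2)/2 on |010>, and 0 on every other basis state. Key observation: steps 3-6 multiply out to the identity, so the circuit reduces to the remaining gates.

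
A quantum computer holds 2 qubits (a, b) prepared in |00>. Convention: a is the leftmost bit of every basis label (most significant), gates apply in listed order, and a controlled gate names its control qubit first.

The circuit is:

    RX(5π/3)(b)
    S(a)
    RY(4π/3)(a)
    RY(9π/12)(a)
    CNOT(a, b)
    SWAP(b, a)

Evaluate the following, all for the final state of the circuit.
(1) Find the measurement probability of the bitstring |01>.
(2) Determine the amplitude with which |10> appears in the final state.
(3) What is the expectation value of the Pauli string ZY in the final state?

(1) A full measurement returns |01> with probability -sqrt(6)/32 - sqrt(2)/32 + 1/8.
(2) The final state's coefficient on |10> equals I*sqrt(2 - sqrt(2))/8 + I*sqrt(3*sqrt(2) + 6)/8.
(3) The expectation value of ZY is -sqrt(6)/8 + 3*sqrt(2)/8.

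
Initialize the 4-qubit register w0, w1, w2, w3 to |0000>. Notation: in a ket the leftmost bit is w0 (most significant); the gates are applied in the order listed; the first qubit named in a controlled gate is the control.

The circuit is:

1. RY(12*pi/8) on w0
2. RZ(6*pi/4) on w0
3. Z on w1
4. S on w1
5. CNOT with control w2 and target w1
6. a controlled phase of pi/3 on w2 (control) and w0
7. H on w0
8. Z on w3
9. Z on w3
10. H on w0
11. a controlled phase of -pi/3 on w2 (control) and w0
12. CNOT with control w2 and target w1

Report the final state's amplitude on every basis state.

The final amplitudes are sqrt(2)*exp(I*pi/4)/2 on |0000>, sqrt(2)*exp(3*I*pi/4)/2 on |1000>, and 0 on every other basis state. Key observation: gates 5-12 undo each other exactly, leaving only the rest of the circuit to track.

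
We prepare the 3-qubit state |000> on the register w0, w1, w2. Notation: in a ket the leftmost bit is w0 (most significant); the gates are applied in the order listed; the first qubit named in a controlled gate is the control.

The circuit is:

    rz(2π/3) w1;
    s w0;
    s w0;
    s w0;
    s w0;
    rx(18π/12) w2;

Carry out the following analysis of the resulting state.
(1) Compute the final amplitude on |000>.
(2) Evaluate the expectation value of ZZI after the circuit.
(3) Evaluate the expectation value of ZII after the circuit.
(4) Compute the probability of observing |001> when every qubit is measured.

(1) The amplitude on |000> is sqrt(2)*exp(2*I*pi/3)/2.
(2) The observable ZZI averages to 1.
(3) The observable ZII averages to 1.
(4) A full measurement returns |001> with probability 1/2.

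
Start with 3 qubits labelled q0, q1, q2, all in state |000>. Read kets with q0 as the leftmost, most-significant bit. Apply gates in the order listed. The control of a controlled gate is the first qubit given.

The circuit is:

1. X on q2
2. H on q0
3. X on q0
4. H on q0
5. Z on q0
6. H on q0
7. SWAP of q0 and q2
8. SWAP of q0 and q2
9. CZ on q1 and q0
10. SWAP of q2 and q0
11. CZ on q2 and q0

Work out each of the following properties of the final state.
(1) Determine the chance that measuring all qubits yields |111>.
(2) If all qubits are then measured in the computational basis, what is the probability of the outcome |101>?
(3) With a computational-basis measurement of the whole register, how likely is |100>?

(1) A full measurement returns |111> with probability 0. Key observation: the block from step 2 through step 5 cancels to the identity and can be dropped.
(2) Outcome |101> occurs with probability 1/2.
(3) The probability of measuring |100> is 1/2.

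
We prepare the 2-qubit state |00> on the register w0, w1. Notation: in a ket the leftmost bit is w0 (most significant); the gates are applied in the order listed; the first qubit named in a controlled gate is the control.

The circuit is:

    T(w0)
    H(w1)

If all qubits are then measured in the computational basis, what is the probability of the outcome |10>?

Outcome |10> occurs with probability 0.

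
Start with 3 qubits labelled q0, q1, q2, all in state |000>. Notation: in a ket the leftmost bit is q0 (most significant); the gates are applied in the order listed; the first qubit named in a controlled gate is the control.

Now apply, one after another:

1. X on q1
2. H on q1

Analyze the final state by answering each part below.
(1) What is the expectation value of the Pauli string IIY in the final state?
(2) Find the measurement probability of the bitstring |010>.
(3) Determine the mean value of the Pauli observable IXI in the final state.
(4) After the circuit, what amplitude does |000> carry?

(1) In the final state, IIY has expectation 0.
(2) Outcome |010> occurs with probability 1/2.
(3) The observable IXI averages to -1.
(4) The final state's coefficient on |000> equals sqrt(2)/2.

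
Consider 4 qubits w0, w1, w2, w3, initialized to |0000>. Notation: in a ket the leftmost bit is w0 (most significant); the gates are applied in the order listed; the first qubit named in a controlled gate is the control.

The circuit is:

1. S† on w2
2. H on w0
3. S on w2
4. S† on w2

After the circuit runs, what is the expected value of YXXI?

The observable YXXI averages to 0. Key observation: gates 3-4 undo each other exactly, leaving only the rest of the circuit to track.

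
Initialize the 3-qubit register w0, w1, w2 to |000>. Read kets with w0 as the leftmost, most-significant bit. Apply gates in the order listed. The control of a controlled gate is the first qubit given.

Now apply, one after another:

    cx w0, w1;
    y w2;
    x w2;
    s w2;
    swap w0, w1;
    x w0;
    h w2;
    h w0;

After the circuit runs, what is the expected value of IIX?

The expectation value of IIX is 1.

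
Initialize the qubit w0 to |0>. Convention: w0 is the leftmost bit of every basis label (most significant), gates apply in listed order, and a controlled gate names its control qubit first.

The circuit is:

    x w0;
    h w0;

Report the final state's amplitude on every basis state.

The resulting statevector has amplitude sqrt(2)/2 on |0>, -sqrt(2)/2 on |1>.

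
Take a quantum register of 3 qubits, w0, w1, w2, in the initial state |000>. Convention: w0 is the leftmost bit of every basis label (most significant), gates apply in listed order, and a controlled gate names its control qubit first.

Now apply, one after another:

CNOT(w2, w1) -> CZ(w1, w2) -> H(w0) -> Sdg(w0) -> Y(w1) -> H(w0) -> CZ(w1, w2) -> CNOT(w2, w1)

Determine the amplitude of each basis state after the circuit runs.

The final amplitudes are 1/2 + I/2 on |010>, -1/2 + I/2 on |110>, and 0 on every other basis state.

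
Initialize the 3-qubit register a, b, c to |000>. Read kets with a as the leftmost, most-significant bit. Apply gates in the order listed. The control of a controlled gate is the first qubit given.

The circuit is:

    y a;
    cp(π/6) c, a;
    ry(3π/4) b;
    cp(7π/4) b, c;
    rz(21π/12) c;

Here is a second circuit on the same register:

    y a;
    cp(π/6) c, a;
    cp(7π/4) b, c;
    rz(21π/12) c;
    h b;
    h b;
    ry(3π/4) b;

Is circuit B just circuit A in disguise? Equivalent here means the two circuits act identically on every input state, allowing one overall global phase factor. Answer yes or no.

No, they are not equivalent — no single phase factor reconciles the two unitaries.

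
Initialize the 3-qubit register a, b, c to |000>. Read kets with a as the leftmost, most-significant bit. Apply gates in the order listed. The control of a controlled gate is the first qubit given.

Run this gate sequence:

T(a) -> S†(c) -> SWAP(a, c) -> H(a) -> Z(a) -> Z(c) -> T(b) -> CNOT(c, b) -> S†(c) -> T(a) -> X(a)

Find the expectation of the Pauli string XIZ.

The expectation value of XIZ is -sqrt(2)/2.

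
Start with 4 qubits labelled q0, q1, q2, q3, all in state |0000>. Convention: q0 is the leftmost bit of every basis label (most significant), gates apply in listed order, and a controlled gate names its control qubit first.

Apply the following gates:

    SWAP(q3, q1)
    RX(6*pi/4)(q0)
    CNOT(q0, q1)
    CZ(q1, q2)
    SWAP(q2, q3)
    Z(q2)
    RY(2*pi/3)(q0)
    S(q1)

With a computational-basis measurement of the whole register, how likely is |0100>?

The probability of measuring |0100> is 3/8.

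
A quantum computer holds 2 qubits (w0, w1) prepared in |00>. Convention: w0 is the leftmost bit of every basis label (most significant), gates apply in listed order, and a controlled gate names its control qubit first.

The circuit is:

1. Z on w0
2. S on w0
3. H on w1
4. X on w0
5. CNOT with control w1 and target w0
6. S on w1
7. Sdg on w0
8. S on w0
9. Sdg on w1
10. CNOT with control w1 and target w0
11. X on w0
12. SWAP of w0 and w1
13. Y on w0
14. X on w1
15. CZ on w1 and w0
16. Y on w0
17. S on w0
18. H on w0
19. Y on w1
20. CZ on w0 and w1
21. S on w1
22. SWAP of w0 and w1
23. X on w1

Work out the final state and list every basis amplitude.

The final amplitudes are -1/2 + I/2 on |00>, 1/2 + I/2 on |01>, 0 on |10>, 0 on |11>. Key observation: the block from step 4 through step 11 cancels to the identity and can be dropped.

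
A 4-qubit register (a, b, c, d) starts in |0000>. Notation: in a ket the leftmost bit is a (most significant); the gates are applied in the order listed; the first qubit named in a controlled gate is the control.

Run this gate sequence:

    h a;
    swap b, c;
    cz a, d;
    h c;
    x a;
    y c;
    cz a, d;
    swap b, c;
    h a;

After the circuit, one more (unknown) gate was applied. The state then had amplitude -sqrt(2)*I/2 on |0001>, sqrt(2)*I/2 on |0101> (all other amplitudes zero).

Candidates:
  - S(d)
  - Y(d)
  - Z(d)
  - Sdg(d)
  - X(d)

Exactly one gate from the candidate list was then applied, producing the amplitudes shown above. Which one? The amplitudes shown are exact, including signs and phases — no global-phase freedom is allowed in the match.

It was X(d) that produced the state shown.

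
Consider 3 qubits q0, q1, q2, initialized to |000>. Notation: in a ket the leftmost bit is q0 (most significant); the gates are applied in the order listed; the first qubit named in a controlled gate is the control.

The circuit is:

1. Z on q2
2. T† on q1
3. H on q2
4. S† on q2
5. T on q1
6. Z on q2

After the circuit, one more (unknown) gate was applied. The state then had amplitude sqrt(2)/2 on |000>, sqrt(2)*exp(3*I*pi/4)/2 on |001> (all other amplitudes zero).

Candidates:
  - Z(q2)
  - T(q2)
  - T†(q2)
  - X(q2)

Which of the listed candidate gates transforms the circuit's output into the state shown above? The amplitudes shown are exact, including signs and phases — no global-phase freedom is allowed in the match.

The unique candidate consistent with the amplitudes is T(q2).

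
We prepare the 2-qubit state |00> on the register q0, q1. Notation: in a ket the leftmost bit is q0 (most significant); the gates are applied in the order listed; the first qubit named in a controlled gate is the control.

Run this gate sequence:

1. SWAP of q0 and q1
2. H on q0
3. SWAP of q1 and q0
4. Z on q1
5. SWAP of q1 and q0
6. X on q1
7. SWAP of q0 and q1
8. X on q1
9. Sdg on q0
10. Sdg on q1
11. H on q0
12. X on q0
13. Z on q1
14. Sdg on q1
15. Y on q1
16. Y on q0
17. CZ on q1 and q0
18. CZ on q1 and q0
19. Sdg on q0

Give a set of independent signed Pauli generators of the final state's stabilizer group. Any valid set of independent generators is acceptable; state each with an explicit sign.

The final state is stabilized by the group generated by -YI, +IX; other independent generating sets are equally valid.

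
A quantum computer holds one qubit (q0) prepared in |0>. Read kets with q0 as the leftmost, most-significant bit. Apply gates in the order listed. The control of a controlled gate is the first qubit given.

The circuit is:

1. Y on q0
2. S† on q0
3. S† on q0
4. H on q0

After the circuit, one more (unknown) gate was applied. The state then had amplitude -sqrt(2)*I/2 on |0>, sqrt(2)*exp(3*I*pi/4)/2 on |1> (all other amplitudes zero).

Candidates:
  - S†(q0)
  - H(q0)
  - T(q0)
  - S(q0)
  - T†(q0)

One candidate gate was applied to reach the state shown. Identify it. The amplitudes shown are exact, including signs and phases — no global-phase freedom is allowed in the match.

The unique candidate consistent with the amplitudes is T(q0).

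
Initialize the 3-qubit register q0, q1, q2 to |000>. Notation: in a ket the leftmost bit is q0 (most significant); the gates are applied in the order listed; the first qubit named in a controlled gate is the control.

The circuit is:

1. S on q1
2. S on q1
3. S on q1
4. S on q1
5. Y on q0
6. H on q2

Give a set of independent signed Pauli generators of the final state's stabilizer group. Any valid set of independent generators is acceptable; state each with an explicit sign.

The final state is stabilized by the group generated by +IIX, -ZII, +IZI; other independent generating sets are equally valid. Key observation: steps 1-4 multiply out to the identity, so the circuit reduces to the remaining gates.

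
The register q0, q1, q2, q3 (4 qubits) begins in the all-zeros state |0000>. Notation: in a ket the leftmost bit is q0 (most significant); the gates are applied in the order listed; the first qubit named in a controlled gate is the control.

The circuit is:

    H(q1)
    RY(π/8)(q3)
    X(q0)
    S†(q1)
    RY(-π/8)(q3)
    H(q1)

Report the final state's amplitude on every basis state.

After the circuit, the state carries amplitude 1/2 - I/2 on |1000>, 1/2 + I/2 on |1100>, and 0 on every other basis state.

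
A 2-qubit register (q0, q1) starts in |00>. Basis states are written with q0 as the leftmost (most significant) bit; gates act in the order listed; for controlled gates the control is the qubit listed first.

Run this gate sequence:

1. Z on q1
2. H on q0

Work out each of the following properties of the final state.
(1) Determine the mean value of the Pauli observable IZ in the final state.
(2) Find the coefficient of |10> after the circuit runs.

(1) In the final state, IZ has expectation 1.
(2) The final state's coefficient on |10> equals sqrt(2)/2.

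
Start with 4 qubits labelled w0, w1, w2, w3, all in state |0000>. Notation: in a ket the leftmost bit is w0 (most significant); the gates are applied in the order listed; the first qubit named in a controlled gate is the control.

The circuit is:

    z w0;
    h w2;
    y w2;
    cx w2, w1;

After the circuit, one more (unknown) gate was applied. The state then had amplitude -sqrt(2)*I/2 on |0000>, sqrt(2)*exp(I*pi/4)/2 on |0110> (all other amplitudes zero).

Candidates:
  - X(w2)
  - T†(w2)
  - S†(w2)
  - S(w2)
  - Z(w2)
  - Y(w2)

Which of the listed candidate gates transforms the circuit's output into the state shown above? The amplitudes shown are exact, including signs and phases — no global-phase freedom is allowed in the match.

The unique candidate consistent with the amplitudes is T†(w2).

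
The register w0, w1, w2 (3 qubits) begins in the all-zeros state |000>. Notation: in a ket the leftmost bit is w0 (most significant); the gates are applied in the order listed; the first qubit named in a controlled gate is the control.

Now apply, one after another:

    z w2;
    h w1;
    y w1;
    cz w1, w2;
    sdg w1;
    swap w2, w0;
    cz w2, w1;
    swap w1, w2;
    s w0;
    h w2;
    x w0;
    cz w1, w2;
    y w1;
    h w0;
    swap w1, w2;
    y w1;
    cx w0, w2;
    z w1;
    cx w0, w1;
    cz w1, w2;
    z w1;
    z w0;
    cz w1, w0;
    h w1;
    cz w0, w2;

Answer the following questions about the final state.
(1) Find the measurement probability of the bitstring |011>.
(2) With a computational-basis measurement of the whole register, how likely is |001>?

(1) Outcome |011> occurs with probability 1/4.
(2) A full measurement returns |001> with probability 1/4.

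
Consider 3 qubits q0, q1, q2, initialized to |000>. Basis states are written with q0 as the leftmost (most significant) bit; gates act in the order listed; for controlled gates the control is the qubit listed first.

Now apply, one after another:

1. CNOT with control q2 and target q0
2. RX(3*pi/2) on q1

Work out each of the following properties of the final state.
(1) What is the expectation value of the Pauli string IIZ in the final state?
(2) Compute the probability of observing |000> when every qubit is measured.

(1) The observable IIZ averages to 1.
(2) The probability of measuring |000> is 1/2.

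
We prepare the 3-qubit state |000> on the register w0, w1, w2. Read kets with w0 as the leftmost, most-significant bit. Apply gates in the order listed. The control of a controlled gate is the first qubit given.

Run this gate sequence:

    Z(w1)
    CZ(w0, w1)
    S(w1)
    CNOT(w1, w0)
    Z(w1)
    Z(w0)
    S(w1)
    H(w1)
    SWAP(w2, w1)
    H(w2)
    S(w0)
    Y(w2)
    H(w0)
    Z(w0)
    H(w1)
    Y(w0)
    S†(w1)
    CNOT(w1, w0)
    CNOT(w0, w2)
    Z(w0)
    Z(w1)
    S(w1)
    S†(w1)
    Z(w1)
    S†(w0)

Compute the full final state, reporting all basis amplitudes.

The resulting statevector has amplitude 0 on |000>, -1/2 on |001>, 0 on |010>, I/2 on |011>, -I/2 on |100>, 0 on |101>, -1/2 on |110>, 0 on |111>.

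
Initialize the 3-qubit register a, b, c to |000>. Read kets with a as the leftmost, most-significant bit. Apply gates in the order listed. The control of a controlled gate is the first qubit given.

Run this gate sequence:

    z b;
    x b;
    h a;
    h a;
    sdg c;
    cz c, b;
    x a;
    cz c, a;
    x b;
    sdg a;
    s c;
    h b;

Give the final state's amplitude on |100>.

The final state's coefficient on |100> equals -sqrt(2)*I/2. Key observation: gates 3-4 undo each other exactly, leaving only the rest of the circuit to track.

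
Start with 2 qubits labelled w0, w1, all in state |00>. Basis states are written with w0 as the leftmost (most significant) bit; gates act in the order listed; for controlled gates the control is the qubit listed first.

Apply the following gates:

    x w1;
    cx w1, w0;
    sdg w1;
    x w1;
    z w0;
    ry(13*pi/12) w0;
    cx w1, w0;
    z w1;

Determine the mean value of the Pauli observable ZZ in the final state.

In the final state, ZZ has expectation sqrt(2)/4 + sqrt(6)/4.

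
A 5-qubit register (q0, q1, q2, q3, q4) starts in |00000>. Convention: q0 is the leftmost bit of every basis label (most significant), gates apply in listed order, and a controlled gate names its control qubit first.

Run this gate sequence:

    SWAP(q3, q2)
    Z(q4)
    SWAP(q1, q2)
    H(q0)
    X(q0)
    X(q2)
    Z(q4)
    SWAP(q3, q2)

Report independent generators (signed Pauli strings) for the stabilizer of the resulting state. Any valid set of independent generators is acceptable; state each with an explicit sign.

One valid set of independent stabilizer generators is +XIIII, +IZIII, +IIZII, -IIIZI, +IIIIZ (any independent generating set of the same group is equally correct).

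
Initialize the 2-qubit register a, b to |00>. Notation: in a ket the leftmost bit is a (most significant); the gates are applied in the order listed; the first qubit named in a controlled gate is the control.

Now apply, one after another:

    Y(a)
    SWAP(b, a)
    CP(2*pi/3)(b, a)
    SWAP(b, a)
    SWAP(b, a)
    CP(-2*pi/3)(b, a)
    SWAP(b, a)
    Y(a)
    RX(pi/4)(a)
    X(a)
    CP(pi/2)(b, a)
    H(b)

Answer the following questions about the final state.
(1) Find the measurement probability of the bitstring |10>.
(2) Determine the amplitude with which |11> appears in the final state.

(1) A full measurement returns |10> with probability sqrt(2)/8 + 1/4. Key observation: gates 1-8 undo each other exactly, leaving only the rest of the circuit to track.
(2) |11> carries amplitude sqrt(2*sqrt(2) + 4)/4 in the final state.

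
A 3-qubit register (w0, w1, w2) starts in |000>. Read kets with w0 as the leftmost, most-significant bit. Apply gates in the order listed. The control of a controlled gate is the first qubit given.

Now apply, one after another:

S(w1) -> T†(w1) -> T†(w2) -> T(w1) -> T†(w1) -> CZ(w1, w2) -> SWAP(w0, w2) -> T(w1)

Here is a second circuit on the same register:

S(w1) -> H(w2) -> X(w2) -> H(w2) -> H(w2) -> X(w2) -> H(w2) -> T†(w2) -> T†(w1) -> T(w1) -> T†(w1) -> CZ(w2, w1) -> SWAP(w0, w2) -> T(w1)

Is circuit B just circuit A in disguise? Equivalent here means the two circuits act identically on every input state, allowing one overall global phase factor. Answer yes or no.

Yes: on every input state the two circuits agree up to one overall phase factor.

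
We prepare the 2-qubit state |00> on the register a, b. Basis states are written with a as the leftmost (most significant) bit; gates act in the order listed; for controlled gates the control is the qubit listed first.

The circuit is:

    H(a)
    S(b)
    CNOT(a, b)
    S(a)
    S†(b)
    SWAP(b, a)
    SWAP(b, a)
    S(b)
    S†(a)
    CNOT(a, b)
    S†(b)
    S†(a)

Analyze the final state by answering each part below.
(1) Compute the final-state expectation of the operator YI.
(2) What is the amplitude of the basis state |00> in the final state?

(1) In the final state, YI has expectation -1. Key observation: steps 3-10 multiply out to the identity, so the circuit reduces to the remaining gates.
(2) The amplitude on |00> is sqrt(2)/2.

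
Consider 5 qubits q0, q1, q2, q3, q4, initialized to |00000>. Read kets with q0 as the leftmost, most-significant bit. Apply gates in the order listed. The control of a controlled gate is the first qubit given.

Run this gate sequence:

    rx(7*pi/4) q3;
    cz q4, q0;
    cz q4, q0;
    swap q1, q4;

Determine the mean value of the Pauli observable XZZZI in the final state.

In the final state, XZZZI has expectation 0. Key observation: gates 2-3 undo each other exactly, leaving only the rest of the circuit to track.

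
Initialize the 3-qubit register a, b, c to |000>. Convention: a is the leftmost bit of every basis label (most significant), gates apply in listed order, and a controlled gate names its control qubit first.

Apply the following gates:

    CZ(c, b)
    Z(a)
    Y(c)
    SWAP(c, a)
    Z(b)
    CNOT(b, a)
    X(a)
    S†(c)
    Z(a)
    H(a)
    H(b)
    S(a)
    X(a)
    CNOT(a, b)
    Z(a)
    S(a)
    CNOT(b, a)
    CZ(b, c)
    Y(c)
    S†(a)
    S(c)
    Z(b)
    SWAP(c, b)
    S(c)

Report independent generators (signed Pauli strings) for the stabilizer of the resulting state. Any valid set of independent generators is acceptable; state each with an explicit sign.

The stabilizer group can be generated by +YII, +IIY, -IZI, among other valid generating sets.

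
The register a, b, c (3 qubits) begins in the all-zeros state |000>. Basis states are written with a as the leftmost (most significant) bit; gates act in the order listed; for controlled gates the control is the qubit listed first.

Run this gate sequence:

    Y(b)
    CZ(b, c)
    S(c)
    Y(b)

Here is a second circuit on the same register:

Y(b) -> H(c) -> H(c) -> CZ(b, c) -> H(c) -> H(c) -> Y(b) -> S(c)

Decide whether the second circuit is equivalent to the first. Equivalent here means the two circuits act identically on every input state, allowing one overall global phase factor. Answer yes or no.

Yes, they are equivalent — the unitaries differ by at most a global phase.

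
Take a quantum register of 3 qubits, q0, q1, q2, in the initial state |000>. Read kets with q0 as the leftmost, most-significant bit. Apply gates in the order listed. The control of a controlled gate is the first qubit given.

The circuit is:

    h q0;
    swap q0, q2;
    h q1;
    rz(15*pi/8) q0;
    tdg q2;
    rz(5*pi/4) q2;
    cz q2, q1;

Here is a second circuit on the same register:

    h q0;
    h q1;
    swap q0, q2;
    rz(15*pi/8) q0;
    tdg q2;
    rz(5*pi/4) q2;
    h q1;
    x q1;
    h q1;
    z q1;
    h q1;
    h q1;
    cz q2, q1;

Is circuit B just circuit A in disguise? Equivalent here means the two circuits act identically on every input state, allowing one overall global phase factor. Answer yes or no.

Yes, they are equivalent — the unitaries differ by at most a global phase.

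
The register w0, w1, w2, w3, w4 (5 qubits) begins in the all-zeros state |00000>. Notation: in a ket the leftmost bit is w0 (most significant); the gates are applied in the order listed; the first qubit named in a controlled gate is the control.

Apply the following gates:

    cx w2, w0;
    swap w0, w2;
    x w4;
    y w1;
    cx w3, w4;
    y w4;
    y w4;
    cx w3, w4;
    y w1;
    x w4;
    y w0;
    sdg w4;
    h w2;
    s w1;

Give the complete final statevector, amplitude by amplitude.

The resulting statevector has amplitude sqrt(2)*I/2 on |10000>, sqrt(2)*I/2 on |10100>, and 0 on every other basis state. Key observation: gates 3-10 undo each other exactly, leaving only the rest of the circuit to track.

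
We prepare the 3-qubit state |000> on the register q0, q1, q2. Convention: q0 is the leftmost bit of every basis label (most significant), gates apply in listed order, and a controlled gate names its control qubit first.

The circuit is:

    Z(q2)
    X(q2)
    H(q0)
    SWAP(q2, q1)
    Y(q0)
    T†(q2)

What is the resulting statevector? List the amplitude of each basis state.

The resulting statevector has amplitude -sqrt(2)*I/2 on |010>, sqrt(2)*I/2 on |110>, and 0 on every other basis state.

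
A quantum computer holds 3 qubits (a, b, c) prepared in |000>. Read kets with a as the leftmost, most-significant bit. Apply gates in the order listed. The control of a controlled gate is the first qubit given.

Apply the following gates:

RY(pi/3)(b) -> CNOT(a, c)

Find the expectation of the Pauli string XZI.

The expectation value of XZI is 0.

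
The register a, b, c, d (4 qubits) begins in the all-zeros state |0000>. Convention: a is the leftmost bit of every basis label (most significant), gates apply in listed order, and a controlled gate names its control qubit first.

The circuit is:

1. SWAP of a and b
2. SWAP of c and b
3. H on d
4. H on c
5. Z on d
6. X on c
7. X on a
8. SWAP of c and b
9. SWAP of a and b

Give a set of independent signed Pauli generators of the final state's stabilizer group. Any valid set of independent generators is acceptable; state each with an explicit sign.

One valid set of independent stabilizer generators is +XIII, -IIIX, -IZII, +IIZI (any independent generating set of the same group is equally correct).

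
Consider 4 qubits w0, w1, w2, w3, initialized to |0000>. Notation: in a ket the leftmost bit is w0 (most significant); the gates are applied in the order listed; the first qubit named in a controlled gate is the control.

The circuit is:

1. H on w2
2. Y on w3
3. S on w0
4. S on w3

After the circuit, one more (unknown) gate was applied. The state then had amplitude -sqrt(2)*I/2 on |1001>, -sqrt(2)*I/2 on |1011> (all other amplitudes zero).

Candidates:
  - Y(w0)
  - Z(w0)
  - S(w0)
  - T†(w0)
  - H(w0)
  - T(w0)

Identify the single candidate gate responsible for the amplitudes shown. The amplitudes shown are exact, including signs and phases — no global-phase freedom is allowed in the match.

It was Y(w0) that produced the state shown.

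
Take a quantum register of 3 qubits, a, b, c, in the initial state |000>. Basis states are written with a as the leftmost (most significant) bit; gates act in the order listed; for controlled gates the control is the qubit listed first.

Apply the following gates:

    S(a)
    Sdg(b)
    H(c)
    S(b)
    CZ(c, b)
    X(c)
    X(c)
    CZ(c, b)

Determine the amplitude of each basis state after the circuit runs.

The resulting statevector has amplitude sqrt(2)/2 on |000>, sqrt(2)/2 on |001>, and 0 on every other basis state. Key observation: gates 5-8 undo each other exactly, leaving only the rest of the circuit to track.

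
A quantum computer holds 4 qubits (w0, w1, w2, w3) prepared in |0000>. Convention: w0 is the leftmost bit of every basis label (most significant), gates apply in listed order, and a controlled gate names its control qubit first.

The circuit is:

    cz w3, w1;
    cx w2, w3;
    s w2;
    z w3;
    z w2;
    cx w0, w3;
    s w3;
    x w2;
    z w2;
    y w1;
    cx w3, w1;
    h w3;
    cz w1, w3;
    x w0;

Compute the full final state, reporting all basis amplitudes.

The resulting statevector has amplitude -sqrt(2)*I/2 on |1110>, sqrt(2)*I/2 on |1111>, and 0 on every other basis state.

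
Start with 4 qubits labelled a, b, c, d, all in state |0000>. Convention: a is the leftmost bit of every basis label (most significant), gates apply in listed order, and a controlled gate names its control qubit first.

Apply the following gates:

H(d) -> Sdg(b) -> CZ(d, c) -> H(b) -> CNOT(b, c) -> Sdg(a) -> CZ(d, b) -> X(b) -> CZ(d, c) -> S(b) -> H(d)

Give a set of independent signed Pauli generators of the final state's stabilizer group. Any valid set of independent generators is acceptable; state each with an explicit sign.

The final state is stabilized by the group generated by -IXYI, +ZIII, -IZZI, +IIIZ; other independent generating sets are equally valid.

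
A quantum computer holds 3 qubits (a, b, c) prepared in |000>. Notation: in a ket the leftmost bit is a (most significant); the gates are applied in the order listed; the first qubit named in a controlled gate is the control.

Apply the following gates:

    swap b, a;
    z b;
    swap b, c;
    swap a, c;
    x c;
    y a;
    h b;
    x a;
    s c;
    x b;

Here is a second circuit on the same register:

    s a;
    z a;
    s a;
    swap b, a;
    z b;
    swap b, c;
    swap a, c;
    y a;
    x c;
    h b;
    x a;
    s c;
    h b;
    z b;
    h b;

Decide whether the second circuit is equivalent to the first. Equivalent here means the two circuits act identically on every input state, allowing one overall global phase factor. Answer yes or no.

Yes — the two circuits implement the same unitary up to a global phase.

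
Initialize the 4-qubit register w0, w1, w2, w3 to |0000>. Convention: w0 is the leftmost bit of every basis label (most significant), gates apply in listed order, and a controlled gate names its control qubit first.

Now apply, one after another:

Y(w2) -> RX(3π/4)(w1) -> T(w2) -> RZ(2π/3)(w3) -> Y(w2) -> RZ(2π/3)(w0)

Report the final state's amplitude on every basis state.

After the circuit, the state carries amplitude -sqrt(2 - sqrt(2))*exp(7*I*pi/12)/2 on |0000>, -sqrt(sqrt(2) + 2)*exp(I*pi/12)/2 on |0100>, and 0 on every other basis state.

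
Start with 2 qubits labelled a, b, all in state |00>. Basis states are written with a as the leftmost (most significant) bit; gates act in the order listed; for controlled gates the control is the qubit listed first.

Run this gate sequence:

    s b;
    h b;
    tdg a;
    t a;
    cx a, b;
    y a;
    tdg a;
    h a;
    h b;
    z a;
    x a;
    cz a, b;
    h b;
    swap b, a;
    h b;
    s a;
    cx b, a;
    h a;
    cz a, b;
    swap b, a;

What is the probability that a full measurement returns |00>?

The probability of measuring |00> is 1/2.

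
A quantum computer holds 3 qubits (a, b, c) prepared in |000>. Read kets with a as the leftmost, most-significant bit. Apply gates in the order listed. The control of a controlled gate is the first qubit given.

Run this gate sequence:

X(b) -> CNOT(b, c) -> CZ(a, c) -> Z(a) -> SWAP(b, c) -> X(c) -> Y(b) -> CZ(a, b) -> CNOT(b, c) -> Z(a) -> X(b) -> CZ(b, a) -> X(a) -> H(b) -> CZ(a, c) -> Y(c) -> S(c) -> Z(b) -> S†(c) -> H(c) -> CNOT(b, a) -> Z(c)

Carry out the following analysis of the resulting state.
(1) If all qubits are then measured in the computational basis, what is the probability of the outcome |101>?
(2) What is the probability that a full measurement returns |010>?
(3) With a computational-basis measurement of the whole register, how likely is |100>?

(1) Outcome |101> occurs with probability 1/4.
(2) Outcome |010> occurs with probability 1/4.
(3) The probability of measuring |100> is 1/4.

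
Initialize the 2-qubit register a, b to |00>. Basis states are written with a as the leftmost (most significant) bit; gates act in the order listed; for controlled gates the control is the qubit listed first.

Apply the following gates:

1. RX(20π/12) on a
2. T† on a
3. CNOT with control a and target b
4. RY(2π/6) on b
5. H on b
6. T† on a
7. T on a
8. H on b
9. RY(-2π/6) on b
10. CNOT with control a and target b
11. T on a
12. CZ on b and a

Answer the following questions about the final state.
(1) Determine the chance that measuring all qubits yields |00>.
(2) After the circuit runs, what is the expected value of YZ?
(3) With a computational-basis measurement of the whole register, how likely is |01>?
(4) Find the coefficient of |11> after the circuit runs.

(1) A full measurement returns |00> with probability 3/4. Key observation: steps 3-10 multiply out to the identity, so the circuit reduces to the remaining gates.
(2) The observable YZ averages to sqrt(3)/2.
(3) Outcome |01> occurs with probability 0.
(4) |11> carries amplitude 0 in the final state.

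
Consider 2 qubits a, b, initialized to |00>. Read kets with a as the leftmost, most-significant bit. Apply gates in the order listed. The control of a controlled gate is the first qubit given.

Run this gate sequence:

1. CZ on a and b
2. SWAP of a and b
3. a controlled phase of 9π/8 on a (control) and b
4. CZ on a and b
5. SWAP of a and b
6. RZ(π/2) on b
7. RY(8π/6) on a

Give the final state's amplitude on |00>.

The amplitude on |00> is exp(3*I*pi/4)/2.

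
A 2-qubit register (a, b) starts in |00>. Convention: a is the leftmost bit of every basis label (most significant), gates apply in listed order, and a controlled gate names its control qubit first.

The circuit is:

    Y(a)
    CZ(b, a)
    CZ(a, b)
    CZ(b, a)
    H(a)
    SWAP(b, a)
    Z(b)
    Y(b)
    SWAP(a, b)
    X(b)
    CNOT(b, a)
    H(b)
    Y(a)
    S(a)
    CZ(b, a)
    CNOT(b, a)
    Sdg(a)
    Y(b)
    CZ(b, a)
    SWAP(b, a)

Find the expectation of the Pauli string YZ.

In the final state, YZ has expectation 1.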